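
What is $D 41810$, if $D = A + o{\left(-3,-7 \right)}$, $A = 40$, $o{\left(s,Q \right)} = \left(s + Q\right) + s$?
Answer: $1128870$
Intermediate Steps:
$o{\left(s,Q \right)} = Q + 2 s$ ($o{\left(s,Q \right)} = \left(Q + s\right) + s = Q + 2 s$)
$D = 27$ ($D = 40 + \left(-7 + 2 \left(-3\right)\right) = 40 - 13 = 27$)
$D 41810 = 27 \cdot 41810 = 1128870$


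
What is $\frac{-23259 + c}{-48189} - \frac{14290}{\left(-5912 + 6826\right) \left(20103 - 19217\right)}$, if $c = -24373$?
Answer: $\frac{18941981659}{19511822478} \approx 0.97079$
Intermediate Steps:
$\frac{-23259 + c}{-48189} - \frac{14290}{\left(-5912 + 6826\right) \left(20103 - 19217\right)} = \frac{-23259 - 24373}{-48189} - \frac{14290}{\left(-5912 + 6826\right) \left(20103 - 19217\right)} = \left(-47632\right) \left(- \frac{1}{48189}\right) - \frac{14290}{914 \cdot 886} = \frac{47632}{48189} - \frac{14290}{809804} = \frac{47632}{48189} - \frac{7145}{404902} = \frac{18941981659}{19511822478}$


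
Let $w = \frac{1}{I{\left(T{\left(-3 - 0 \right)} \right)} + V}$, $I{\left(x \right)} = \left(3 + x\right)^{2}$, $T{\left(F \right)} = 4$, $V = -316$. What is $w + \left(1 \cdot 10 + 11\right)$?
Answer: $\frac{5606}{267} \approx 20.996$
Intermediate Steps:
$w = - \frac{1}{267}$ ($w = \frac{1}{\left(3 + 4\right)^{2} - 316} = \frac{1}{7^{2} - 316} = \frac{1}{49 - 316} = \frac{1}{-267} = - \frac{1}{267} \approx -0.0037453$)
$w + \left(1 \cdot 10 + 11\right) = - \frac{1}{267} + \left(1 \cdot 10 + 11\right) = - \frac{1}{267} + \left(10 + 11\right) = - \frac{1}{267} + 21 = \frac{5606}{267}$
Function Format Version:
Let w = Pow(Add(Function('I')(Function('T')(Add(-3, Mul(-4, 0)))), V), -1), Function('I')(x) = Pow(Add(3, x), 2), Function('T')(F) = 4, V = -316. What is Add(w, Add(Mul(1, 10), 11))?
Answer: Rational(5606, 267) ≈ 20.996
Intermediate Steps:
w = Rational(-1, 267) (w = Pow(Add(Pow(Add(3, 4), 2), -316), -1) = Pow(Add(Pow(7, 2), -316), -1) = Pow(Add(49, -316), -1) = Pow(-267, -1) = Rational(-1, 267) ≈ -0.0037453)
Add(w, Add(Mul(1, 10), 11)) = Add(Rational(-1, 267), Add(Mul(1, 10), 11)) = Add(Rational(-1, 267), Add(10, 11)) = Add(Rational(-1, 267), 21) = Rational(5606, 267)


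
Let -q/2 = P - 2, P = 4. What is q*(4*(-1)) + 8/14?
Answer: 116/7 ≈ 16.571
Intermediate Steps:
q = -4 (q = -2*(4 - 2) = -2*2 = -4)
q*(4*(-1)) + 8/14 = -16*(-1) + 8/14 = -4*(-4) + 8*(1/14) = 16 + 4/7 = 116/7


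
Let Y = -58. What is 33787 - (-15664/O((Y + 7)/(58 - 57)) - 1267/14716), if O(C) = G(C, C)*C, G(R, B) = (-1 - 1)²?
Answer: 25300120853/750516 ≈ 33710.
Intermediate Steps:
G(R, B) = 4 (G(R, B) = (-2)² = 4)
O(C) = 4*C
33787 - (-15664/O((Y + 7)/(58 - 57)) - 1267/14716) = 33787 - (-15664*(58 - 57)/(4*(-58 + 7)) - 1267/14716) = 33787 - (-15664/(4*(-51/1)) - 1267*1/14716) = 33787 - (-15664/(4*(-51*1)) - 1267/14716) = 33787 - (-15664/(4*(-51)) - 1267/14716) = 33787 - (-15664/(-204) - 1267/14716) = 33787 - (-15664*(-1/204) - 1267/14716) = 33787 - (3916/51 - 1267/14716) = 33787 - 1*57563239/750516 = 33787 - 57563239/750516 = 25300120853/750516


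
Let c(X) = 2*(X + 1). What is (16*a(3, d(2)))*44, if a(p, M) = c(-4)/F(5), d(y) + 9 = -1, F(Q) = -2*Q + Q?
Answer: 4224/5 ≈ 844.80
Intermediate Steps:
F(Q) = -Q
d(y) = -10 (d(y) = -9 - 1 = -10)
c(X) = 2 + 2*X (c(X) = 2*(1 + X) = 2 + 2*X)
a(p, M) = 6/5 (a(p, M) = (2 + 2*(-4))/((-1*5)) = (2 - 8)/(-5) = -6*(-1/5) = 6/5)
(16*a(3, d(2)))*44 = (16*(6/5))*44 = (96/5)*44 = 4224/5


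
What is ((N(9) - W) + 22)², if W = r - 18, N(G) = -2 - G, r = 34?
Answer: 25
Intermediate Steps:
W = 16 (W = 34 - 18 = 16)
((N(9) - W) + 22)² = (((-2 - 1*9) - 1*16) + 22)² = (((-2 - 9) - 16) + 22)² = ((-11 - 16) + 22)² = (-27 + 22)² = (-5)² = 25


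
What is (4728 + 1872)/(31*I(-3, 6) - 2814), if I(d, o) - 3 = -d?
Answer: -550/219 ≈ -2.5114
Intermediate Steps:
I(d, o) = 3 - d
(4728 + 1872)/(31*I(-3, 6) - 2814) = (4728 + 1872)/(31*(3 - 1*(-3)) - 2814) = 6600/(31*(3 + 3) - 2814) = 6600/(31*6 - 2814) = 6600/(186 - 2814) = 6600/(-2628) = 6600*(-1/2628) = -550/219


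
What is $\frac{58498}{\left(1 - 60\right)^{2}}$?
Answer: $\frac{58498}{3481} \approx 16.805$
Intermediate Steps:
$\frac{58498}{\left(1 - 60\right)^{2}} = \frac{58498}{\left(-59\right)^{2}} = \frac{58498}{3481}$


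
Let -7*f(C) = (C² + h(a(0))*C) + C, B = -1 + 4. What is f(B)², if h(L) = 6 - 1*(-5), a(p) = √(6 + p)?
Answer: 2025/49 ≈ 41.327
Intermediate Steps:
h(L) = 11 (h(L) = 6 + 5 = 11)
B = 3
f(C) = -12*C/7 - C²/7 (f(C) = -((C² + 11*C) + C)/7 = -(C² + 12*C)/7 = -12*C/7 - C²/7)
f(B)² = (-⅐*3*(12 + 3))² = (-⅐*3*15)² = (-45/7)² = 2025/49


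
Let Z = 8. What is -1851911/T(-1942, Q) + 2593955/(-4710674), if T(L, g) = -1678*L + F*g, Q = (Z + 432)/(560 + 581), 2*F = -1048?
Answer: -9798955776726977/8756951609000772 ≈ -1.1190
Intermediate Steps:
F = -524 (F = (½)*(-1048) = -524)
Q = 440/1141 (Q = (8 + 432)/(560 + 581) = 440/1141 ≈ 0.38563)
T(L, g) = -1678*L - 524*g
-1851911/T(-1942, Q) + 2593955/(-4710674) = -1851911/(-1678*(-1942) - 524*440/1141) + 2593955/(-4710674) = -1851911/(3258676 - 230560/1141) + 2593955*(-1/4710674) = -1851911/3717918756/1141 - 2593955/4710674 = -1851911*1141/3717918756 - 2593955/4710674 = -2113030451/3717918756 - 2593955/4710674 = -9798955776726977/8756951609000772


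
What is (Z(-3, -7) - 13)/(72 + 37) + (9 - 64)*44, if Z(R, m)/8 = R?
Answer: -263817/109 ≈ -2420.3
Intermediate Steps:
Z(R, m) = 8*R
(Z(-3, -7) - 13)/(72 + 37) + (9 - 64)*44 = (8*(-3) - 13)/(72 + 37) + (9 - 64)*44 = (-24 - 13)/109 - 55*44 = -37*1/109 - 2420 = -37/109 - 2420 = -263817/109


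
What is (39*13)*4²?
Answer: 8112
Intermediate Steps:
(39*13)*4² = 507*16 = 8112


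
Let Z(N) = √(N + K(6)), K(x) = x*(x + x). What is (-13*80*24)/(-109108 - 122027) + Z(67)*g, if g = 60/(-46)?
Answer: 1664/15409 - 30*√139/23 ≈ -15.270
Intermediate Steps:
K(x) = 2*x² (K(x) = x*(2*x) = 2*x²)
Z(N) = √(72 + N) (Z(N) = √(N + 2*6²) = √(N + 2*36) = √(N + 72) = √(72 + N))
g = -30/23 (g = 60*(-1/46) = -30/23 ≈ -1.3043)
(-13*80*24)/(-109108 - 122027) + Z(67)*g = (-13*80*24)/(-109108 - 122027) + √(72 + 67)*(-30/23) = -1040*24/(-231135) + √139*(-30/23) = -24960*(-1/231135) - 30*√139/23 = 1664/15409 - 30*√139/23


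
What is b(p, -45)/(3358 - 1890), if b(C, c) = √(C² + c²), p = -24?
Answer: 51/1468 ≈ 0.034741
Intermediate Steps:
b(p, -45)/(3358 - 1890) = √((-24)² + (-45)²)/(3358 - 1890) = √(576 + 2025)/1468 = √2601*(1/1468) = 51*(1/1468) = 51/1468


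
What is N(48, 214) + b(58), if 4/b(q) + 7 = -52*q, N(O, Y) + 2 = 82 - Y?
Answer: -405086/3023 ≈ -134.00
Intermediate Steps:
N(O, Y) = 80 - Y (N(O, Y) = -2 + (82 - Y) = 80 - Y)
b(q) = 4/(-7 - 52*q)
N(48, 214) + b(58) = (80 - 1*214) - 4/(7 + 52*58) = (80 - 214) - 4/(7 + 3016) = -134 - 4/3023 = -405086/3023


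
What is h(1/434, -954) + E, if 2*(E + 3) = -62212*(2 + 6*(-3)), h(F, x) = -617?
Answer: 497076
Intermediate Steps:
E = 497693 (E = -3 + (-62212*(2 + 6*(-3)))/2 = -3 + (-62212*(2 - 18))/2 = -3 + (-62212*(-16))/2 = -3 + (½)*995392 = -3 + 497696 = 497693)
h(1/434, -954) + E = -617 + 497693 = 497076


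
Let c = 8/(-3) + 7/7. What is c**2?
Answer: 25/9 ≈ 2.7778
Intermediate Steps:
c = -5/3 (c = 8*(-1/3) + 7*(1/7) = -8/3 + 1 = -5/3 ≈ -1.6667)
c**2 = (-5/3)**2 = 25/9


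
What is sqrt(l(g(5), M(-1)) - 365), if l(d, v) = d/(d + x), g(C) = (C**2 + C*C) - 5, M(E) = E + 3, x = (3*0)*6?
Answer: 2*I*sqrt(91) ≈ 19.079*I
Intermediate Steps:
x = 0 (x = 0*6 = 0)
M(E) = 3 + E
g(C) = -5 + 2*C**2 (g(C) = (C**2 + C**2) - 5 = 2*C**2 - 5 = -5 + 2*C**2)
l(d, v) = 1 (l(d, v) = d/(d + 0) = d/d = 1)
sqrt(l(g(5), M(-1)) - 365) = sqrt(1 - 365) = sqrt(-364) = 2*I*sqrt(91)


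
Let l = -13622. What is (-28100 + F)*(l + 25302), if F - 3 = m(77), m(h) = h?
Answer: -327273600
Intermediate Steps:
F = 80 (F = 3 + 77 = 80)
(-28100 + F)*(l + 25302) = (-28100 + 80)*(-13622 + 25302) = -28020*11680 = -327273600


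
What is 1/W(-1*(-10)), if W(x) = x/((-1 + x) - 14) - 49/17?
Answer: -17/83 ≈ -0.20482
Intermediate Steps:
W(x) = -49/17 + x/(-15 + x) (W(x) = x/(-15 + x) - 49*1/17 = x/(-15 + x) - 49/17 = -49/17 + x/(-15 + x))
1/W(-1*(-10)) = 1/((735 - (-32)*(-10))/(17*(-15 - 1*(-10)))) = 1/((735 - 32*10)/(17*(-15 + 10))) = 1/((1/17)*(735 - 320)/(-5)) = 1/((1/17)*(-1/5)*415) = 1/(-83/17) = -17/83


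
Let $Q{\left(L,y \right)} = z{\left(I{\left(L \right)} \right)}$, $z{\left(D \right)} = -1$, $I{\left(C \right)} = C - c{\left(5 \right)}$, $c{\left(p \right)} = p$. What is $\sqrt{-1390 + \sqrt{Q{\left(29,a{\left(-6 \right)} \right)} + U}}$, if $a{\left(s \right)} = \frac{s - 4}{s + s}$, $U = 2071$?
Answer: $\sqrt{-1390 + 3 \sqrt{230}} \approx 36.667 i$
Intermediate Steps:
$a{\left(s \right)} = \frac{-4 + s}{2 s}$
$I{\left(C \right)} = -5 + C$ ($I{\left(C \right)} = C - 5 = -5 + C$)
$Q{\left(L,y \right)} = -1$
$\sqrt{-1390 + \sqrt{Q{\left(29,a{\left(-6 \right)} \right)} + U}} = \sqrt{-1390 + \sqrt{-1 + 2071}} = \sqrt{-1390 + \sqrt{2070}} = \sqrt{-1390 + 3 \sqrt{230}}$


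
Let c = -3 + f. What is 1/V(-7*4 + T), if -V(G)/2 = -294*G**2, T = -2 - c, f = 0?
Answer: 1/428652 ≈ 2.3329e-6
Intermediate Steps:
c = -3 (c = -3 + 0 = -3)
T = 1 (T = -2 - 1*(-3) = -2 + 3 = 1)
V(G) = 588*G**2 (V(G) = -(-588)*G**2 = 588*G**2)
1/V(-7*4 + T) = 1/(588*(-7*4 + 1)**2) = 1/(588*(-28 + 1)**2) = 1/(588*(-27)**2) = 1/(588*729) = 1/428652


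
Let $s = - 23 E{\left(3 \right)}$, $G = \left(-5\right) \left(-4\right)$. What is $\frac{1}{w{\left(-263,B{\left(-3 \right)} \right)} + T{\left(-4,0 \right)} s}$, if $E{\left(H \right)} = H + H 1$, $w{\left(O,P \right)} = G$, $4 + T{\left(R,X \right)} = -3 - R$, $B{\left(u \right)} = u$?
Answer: $\frac{1}{434} \approx 0.0023041$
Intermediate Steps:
$T{\left(R,X \right)} = -7 - R$ ($T{\left(R,X \right)} = -4 - \left(3 + R\right) = -7 - R$)
$G = 20$
$w{\left(O,P \right)} = 20$
$E{\left(H \right)} = 2 H$ ($E{\left(H \right)} = H + H = 2 H$)
$s = -138$ ($s = - 23 \cdot 2 \cdot 3 = \left(-23\right) 6 = -138$)
$\frac{1}{w{\left(-263,B{\left(-3 \right)} \right)} + T{\left(-4,0 \right)} s} = \frac{1}{20 + \left(-7 - -4\right) \left(-138\right)} = \frac{1}{20 + \left(-7 + 4\right) \left(-138\right)} = \frac{1}{20 - -414} = \frac{1}{20 + 414} = \frac{1}{434}$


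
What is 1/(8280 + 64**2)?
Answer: 1/12376 ≈ 8.0802e-5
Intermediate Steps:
1/(8280 + 64**2) = 1/(8280 + 4096) = 1/12376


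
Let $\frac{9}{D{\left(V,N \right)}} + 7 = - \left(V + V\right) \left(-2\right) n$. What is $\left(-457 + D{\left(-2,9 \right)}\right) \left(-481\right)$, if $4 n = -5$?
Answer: $218374$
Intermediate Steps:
$n = - \frac{5}{4}$ ($n = \frac{1}{4} \left(-5\right) = - \frac{5}{4} \approx -1.25$)
$D{\left(V,N \right)} = \frac{9}{-7 - 5 V}$ ($D{\left(V,N \right)} = \frac{9}{-7 + - \left(V + V\right) \left(-2\right) \left(- \frac{5}{4}\right)} = \frac{9}{-7 + - 2 V \left(-2\right) \left(- \frac{5}{4}\right)} = \frac{9}{-7 + - \left(-4\right) V \left(- \frac{5}{4}\right)} = \frac{9}{-7 + 4 V \left(- \frac{5}{4}\right)} = \frac{9}{-7 - 5 V}$)
$\left(-457 + D{\left(-2,9 \right)}\right) \left(-481\right) = \left(-457 + \frac{9}{-7 - -10}\right) \left(-481\right) = \left(-457 + \frac{9}{-7 + 10}\right) \left(-481\right) = \left(-457 + \frac{9}{3}\right) \left(-481\right) = \left(-457 + 9 \cdot \frac{1}{3}\right) \left(-481\right) = \left(-457 + 3\right) \left(-481\right) = \left(-454\right) \left(-481\right) = 218374$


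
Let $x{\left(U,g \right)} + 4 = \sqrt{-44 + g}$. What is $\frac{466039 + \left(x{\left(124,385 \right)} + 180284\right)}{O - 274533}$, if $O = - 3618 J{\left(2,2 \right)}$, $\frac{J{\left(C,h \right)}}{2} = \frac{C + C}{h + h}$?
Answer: $- \frac{646319}{281769} - \frac{\sqrt{341}}{281769} \approx -2.2939$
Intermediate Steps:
$x{\left(U,g \right)} = -4 + \sqrt{-44 + g}$
$J{\left(C,h \right)} = \frac{2 C}{h}$ ($J{\left(C,h \right)} = 2 \frac{C + C}{h + h} = 2 \frac{2 C}{2 h} = 2 \cdot 2 C \frac{1}{2 h} = 2 \frac{C}{h} = \frac{2 C}{h}$)
$O = -7236$ ($O = - 3618 \cdot 2 \cdot 2 \cdot \frac{1}{2} = \left(-3618\right) 2 = -7236$)
$\frac{466039 + \left(x{\left(124,385 \right)} + 180284\right)}{O - 274533} = \frac{466039 + \left(\left(-4 + \sqrt{-44 + 385}\right) + 180284\right)}{-7236 - 274533} = \frac{466039 + \left(\left(-4 + \sqrt{341}\right) + 180284\right)}{-281769} = \left(466039 + \left(180280 + \sqrt{341}\right)\right) \left(- \frac{1}{281769}\right) = \left(646319 + \sqrt{341}\right) \left(- \frac{1}{281769}\right) = - \frac{646319}{281769} - \frac{\sqrt{341}}{281769}$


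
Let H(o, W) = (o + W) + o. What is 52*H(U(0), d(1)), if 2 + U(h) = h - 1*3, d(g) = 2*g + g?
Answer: -364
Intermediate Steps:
d(g) = 3*g
U(h) = -5 + h (U(h) = -2 + (h - 1*3) = -2 + (h - 3) = -2 + (-3 + h) = -5 + h)
H(o, W) = W + 2*o (H(o, W) = (W + o) + o = W + 2*o)
52*H(U(0), d(1)) = 52*(3*1 + 2*(-5 + 0)) = 52*(3 + 2*(-5)) = 52*(3 - 10) = 52*(-7) = -364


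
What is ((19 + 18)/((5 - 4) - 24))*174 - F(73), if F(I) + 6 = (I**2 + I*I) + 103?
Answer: -253803/23 ≈ -11035.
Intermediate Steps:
F(I) = 97 + 2*I**2 (F(I) = -6 + ((I**2 + I*I) + 103) = -6 + ((I**2 + I**2) + 103) = -6 + (2*I**2 + 103) = -6 + (103 + 2*I**2) = 97 + 2*I**2)
((19 + 18)/((5 - 4) - 24))*174 - F(73) = ((19 + 18)/((5 - 4) - 24))*174 - (97 + 2*73**2) = (37/(1 - 24))*174 - (97 + 2*5329) = (37/(-23))*174 - (97 + 10658) = (37*(-1/23))*174 - 1*10755 = -37/23*174 - 10755 = -6438/23 - 10755 = -253803/23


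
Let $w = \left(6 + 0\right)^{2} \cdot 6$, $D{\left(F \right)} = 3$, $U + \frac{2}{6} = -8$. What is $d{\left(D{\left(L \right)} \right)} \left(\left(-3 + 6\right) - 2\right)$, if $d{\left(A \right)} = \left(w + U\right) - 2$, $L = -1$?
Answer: $\frac{617}{3} \approx 205.67$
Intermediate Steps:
$U = - \frac{25}{3}$ ($U = - \frac{1}{3} - 8 = - \frac{25}{3} \approx -8.3333$)
$w = 216$ ($w = 6^{2} \cdot 6 = 36 \cdot 6 = 216$)
$d{\left(A \right)} = \frac{617}{3}$ ($d{\left(A \right)} = \left(216 - \frac{25}{3}\right) - 2 = \frac{623}{3} - 2 = \frac{617}{3}$)
$d{\left(D{\left(L \right)} \right)} \left(\left(-3 + 6\right) - 2\right) = \frac{617 \left(\left(-3 + 6\right) - 2\right)}{3} = \frac{617 \left(3 - 2\right)}{3} = \frac{617}{3} \cdot 1 = \frac{617}{3}$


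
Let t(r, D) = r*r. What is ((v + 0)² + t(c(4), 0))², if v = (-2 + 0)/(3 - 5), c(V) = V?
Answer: 289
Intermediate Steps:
v = 1 (v = -2/(-2) = -2*(-½) = 1)
t(r, D) = r²
((v + 0)² + t(c(4), 0))² = ((1 + 0)² + 4²)² = (1² + 16)² = (1 + 16)² = 17² = 289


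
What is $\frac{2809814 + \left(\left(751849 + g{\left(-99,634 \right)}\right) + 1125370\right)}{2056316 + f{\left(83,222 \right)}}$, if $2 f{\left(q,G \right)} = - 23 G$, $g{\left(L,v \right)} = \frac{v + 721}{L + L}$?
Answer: $\frac{928031179}{406645074} \approx 2.2822$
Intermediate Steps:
$g{\left(L,v \right)} = \frac{721 + v}{2 L}$
$f{\left(q,G \right)} = - \frac{23 G}{2}$ ($f{\left(q,G \right)} = \frac{\left(-23\right) G}{2} = - \frac{23 G}{2}$)
$\frac{2809814 + \left(\left(751849 + g{\left(-99,634 \right)}\right) + 1125370\right)}{2056316 + f{\left(83,222 \right)}} = \frac{2809814 + \left(\left(751849 + \frac{721 + 634}{2 \left(-99\right)}\right) + 1125370\right)}{2056316 - 2553} = \frac{2809814 + \left(\left(751849 + \frac{1}{2} \left(- \frac{1}{99}\right) 1355\right) + 1125370\right)}{2056316 - 2553} = \frac{2809814 + \left(\left(751849 - \frac{1355}{198}\right) + 1125370\right)}{2053763} = \left(2809814 + \left(\frac{148864747}{198} + 1125370\right)\right) \frac{1}{2053763} = \left(2809814 + \frac{371688007}{198}\right) \frac{1}{2053763} = \frac{928031179}{198} \cdot \frac{1}{2053763} = \frac{928031179}{406645074}$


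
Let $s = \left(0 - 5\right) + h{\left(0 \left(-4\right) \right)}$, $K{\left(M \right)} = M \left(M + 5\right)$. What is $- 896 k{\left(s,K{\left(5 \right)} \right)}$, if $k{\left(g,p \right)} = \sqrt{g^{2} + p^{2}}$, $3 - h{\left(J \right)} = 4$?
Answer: $- 1792 \sqrt{634} \approx -45121.0$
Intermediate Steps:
$h{\left(J \right)} = -1$ ($h{\left(J \right)} = 3 - 4 = -1$)
$K{\left(M \right)} = M \left(5 + M\right)$
$s = -6$ ($s = \left(0 - 5\right) - 1 = -5 - 1 = -6$)
$- 896 k{\left(s,K{\left(5 \right)} \right)} = - 896 \sqrt{\left(-6\right)^{2} + \left(5 \left(5 + 5\right)\right)^{2}} = - 896 \sqrt{36 + \left(5 \cdot 10\right)^{2}} = - 896 \sqrt{36 + 50^{2}} = - 896 \sqrt{36 + 2500} = - 896 \sqrt{2536} = - 896 \cdot 2 \sqrt{634} = - 1792 \sqrt{634}$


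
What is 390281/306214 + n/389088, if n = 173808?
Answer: 356034890/206847557 ≈ 1.7212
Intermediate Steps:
390281/306214 + n/389088 = 390281/306214 + 173808/389088 = 390281*(1/306214) + 173808*(1/389088) = 390281/306214 + 1207/2702 = 356034890/206847557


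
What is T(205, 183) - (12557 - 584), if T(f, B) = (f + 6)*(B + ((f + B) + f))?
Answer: 151763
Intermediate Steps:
T(f, B) = (6 + f)*(2*B + 2*f) (T(f, B) = (6 + f)*(B + ((B + f) + f)) = (6 + f)*(B + (B + 2*f)) = (6 + f)*(2*B + 2*f))
T(205, 183) - (12557 - 584) = (2*205² + 12*183 + 12*205 + 2*183*205) - (12557 - 584) = (2*42025 + 2196 + 2460 + 75030) - 1*11973 = (84050 + 2196 + 2460 + 75030) - 11973 = 163736 - 11973 = 151763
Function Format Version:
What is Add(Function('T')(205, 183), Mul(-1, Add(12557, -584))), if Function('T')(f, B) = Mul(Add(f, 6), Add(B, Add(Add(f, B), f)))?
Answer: 151763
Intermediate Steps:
Function('T')(f, B) = Mul(Add(6, f), Add(Mul(2, B), Mul(2, f))) (Function('T')(f, B) = Mul(Add(6, f), Add(B, Add(Add(B, f), f))) = Mul(Add(6, f), Add(B, Add(B, Mul(2, f)))) = Mul(Add(6, f), Add(Mul(2, B), Mul(2, f))))
Add(Function('T')(205, 183), Mul(-1, Add(12557, -584))) = Add(Add(Mul(2, Pow(205, 2)), Mul(12, 183), Mul(12, 205), Mul(2, 183, 205)), Mul(-1, Add(12557, -584))) = Add(Add(Mul(2, 42025), 2196, 2460, 75030), Mul(-1, 11973)) = Add(Add(84050, 2196, 2460, 75030), -11973) = Add(163736, -11973) = 151763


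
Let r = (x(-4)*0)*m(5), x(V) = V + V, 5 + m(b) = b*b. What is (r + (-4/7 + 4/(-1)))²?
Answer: 1024/49 ≈ 20.898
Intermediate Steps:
m(b) = -5 + b² (m(b) = -5 + b*b = -5 + b²)
x(V) = 2*V
r = 0 (r = ((2*(-4))*0)*(-5 + 5²) = (-8*0)*(-5 + 25) = 0*20 = 0)
(r + (-4/7 + 4/(-1)))² = (0 + (-4/7 + 4/(-1)))² = (0 + (-4*⅐ + 4*(-1)))² = (0 + (-4/7 - 4))² = (0 - 32/7)² = (-32/7)² = 1024/49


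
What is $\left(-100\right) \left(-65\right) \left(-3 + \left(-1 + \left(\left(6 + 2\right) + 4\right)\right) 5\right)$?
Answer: $338000$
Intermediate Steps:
$\left(-100\right) \left(-65\right) \left(-3 + \left(-1 + \left(\left(6 + 2\right) + 4\right)\right) 5\right) = 6500 \left(-3 + \left(-1 + \left(8 + 4\right)\right) 5\right) = 6500 \left(-3 + \left(-1 + 12\right) 5\right) = 6500 \left(-3 + 11 \cdot 5\right) = 6500 \left(-3 + 55\right) = 6500 \cdot 52 = 338000$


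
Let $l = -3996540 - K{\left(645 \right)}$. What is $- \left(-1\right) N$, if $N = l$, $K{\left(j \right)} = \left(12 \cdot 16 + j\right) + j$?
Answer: $-3998022$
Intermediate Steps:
$K{\left(j \right)} = 192 + 2 j$ ($K{\left(j \right)} = \left(192 + j\right) + j = 192 + 2 j$)
$l = -3998022$ ($l = -3996540 - \left(192 + 2 \cdot 645\right) = -3996540 - \left(192 + 1290\right) = -3996540 - 1482 = -3998022$)
$N = -3998022$
$- \left(-1\right) N = - \left(-1\right) \left(-3998022\right) = \left(-1\right) 3998022 = -3998022$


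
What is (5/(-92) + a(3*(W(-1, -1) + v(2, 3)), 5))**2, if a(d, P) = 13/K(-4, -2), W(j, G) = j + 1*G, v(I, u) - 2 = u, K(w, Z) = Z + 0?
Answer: 363609/8464 ≈ 42.959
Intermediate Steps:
K(w, Z) = Z
v(I, u) = 2 + u
W(j, G) = G + j (W(j, G) = j + G = G + j)
a(d, P) = -13/2 (a(d, P) = 13/(-2) = 13*(-1/2) = -13/2)
(5/(-92) + a(3*(W(-1, -1) + v(2, 3)), 5))**2 = (5/(-92) - 13/2)**2 = (5*(-1/92) - 13/2)**2 = (-5/92 - 13/2)**2 = (-603/92)**2 = 363609/8464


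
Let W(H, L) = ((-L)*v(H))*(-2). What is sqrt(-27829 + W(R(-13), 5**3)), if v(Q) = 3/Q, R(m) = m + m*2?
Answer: I*sqrt(4706351)/13 ≈ 166.88*I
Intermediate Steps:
R(m) = 3*m (R(m) = m + 2*m = 3*m)
W(H, L) = 6*L/H (W(H, L) = ((-L)*(3/H))*(-2) = -3*L/H*(-2) = 6*L/H)
sqrt(-27829 + W(R(-13), 5**3)) = sqrt(-27829 + 6*5**3/(3*(-13))) = sqrt(-27829 + 6*125/(-39)) = sqrt(-27829 + 6*125*(-1/39)) = sqrt(-27829 - 250/13) = sqrt(-362027/13) = I*sqrt(4706351)/13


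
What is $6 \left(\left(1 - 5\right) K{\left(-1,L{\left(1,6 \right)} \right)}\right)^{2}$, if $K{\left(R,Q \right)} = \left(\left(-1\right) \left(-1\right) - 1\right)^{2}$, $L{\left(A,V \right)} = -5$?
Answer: $0$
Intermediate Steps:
$K{\left(R,Q \right)} = 0$ ($K{\left(R,Q \right)} = \left(1 - 1\right)^{2} = 0^{2} = 0$)
$6 \left(\left(1 - 5\right) K{\left(-1,L{\left(1,6 \right)} \right)}\right)^{2} = 6 \left(\left(1 - 5\right) 0\right)^{2} = 6 \left(\left(-4\right) 0\right)^{2} = 6 \cdot 0^{2} = 6 \cdot 0 = 0$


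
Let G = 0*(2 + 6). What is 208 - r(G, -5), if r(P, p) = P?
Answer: 208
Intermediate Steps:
G = 0 (G = 0*8 = 0)
208 - r(G, -5) = 208 - 1*0 = 208 + 0 = 208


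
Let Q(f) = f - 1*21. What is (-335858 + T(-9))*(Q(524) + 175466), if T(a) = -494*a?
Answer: -58318238228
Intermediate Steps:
Q(f) = -21 + f (Q(f) = f - 21 = -21 + f)
(-335858 + T(-9))*(Q(524) + 175466) = (-335858 - 494*(-9))*((-21 + 524) + 175466) = (-335858 + 4446)*(503 + 175466) = -331412*175969 = -58318238228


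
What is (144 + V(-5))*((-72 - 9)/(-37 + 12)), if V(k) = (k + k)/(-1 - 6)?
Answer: 82458/175 ≈ 471.19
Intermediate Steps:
V(k) = -2*k/7 (V(k) = (2*k)/(-7) = (2*k)*(-1/7) = -2*k/7)
(144 + V(-5))*((-72 - 9)/(-37 + 12)) = (144 - 2/7*(-5))*((-72 - 9)/(-37 + 12)) = (144 + 10/7)*(-81/(-25)) = 1018*(-81*(-1/25))/7 = (1018/7)*(81/25) = 82458/175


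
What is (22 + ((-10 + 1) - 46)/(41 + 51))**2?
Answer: 3876961/8464 ≈ 458.05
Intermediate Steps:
(22 + ((-10 + 1) - 46)/(41 + 51))**2 = (22 + (-9 - 46)/92)**2 = (22 - 55*1/92)**2 = (22 - 55/92)**2 = (1969/92)**2 = 3876961/8464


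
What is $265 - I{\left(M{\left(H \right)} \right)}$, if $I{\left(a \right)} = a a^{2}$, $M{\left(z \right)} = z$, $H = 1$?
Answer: $264$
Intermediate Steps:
$I{\left(a \right)} = a^{3}$
$265 - I{\left(M{\left(H \right)} \right)} = 265 - 1^{3} = 265 - 1 = 264$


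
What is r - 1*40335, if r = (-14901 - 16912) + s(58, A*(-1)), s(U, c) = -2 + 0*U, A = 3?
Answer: -72150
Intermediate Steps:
s(U, c) = -2 (s(U, c) = -2 + 0 = -2)
r = -31815 (r = (-14901 - 16912) - 2 = -31813 - 2 = -31815)
r - 1*40335 = -31815 - 1*40335 = -31815 - 40335 = -72150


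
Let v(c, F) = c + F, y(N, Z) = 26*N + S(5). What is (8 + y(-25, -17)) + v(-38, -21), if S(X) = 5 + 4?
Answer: -692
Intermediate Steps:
S(X) = 9
y(N, Z) = 9 + 26*N (y(N, Z) = 26*N + 9 = 9 + 26*N)
v(c, F) = F + c
(8 + y(-25, -17)) + v(-38, -21) = (8 + (9 + 26*(-25))) + (-21 - 38) = (8 + (9 - 650)) - 59 = (8 - 641) - 59 = -633 - 59 = -692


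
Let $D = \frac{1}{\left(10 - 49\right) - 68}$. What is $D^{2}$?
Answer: $\frac{1}{11449} \approx 8.7344 \cdot 10^{-5}$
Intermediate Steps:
$D = - \frac{1}{107}$ ($D = \frac{1}{-39 - 68} = \frac{1}{-107} = - \frac{1}{107} \approx -0.0093458$)
$D^{2} = \left(- \frac{1}{107}\right)^{2} = \frac{1}{11449}$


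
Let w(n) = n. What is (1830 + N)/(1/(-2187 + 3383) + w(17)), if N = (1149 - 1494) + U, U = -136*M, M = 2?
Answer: 1450748/20333 ≈ 71.349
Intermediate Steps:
U = -272 (U = -136*2 = -272)
N = -617 (N = (1149 - 1494) - 272 = -345 - 272 = -617)
(1830 + N)/(1/(-2187 + 3383) + w(17)) = (1830 - 617)/(1/(-2187 + 3383) + 17) = 1213/(1/1196 + 17) = 1213/(20333/1196) = 1213*(1196/20333) = 1450748/20333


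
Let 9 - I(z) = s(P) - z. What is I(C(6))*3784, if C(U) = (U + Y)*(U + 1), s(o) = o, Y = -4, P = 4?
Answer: 71896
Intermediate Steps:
C(U) = (1 + U)*(-4 + U) (C(U) = (U - 4)*(U + 1) = (-4 + U)*(1 + U) = (1 + U)*(-4 + U))
I(z) = 5 + z (I(z) = 9 - (4 - z) = 9 + (-4 + z) = 5 + z)
I(C(6))*3784 = (5 + (-4 + 6² - 3*6))*3784 = (5 + (-4 + 36 - 18))*3784 = (5 + 14)*3784 = 19*3784 = 71896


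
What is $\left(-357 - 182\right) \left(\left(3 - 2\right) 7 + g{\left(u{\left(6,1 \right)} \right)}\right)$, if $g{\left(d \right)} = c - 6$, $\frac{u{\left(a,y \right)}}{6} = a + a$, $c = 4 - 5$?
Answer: $0$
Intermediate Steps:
$c = -1$
$u{\left(a,y \right)} = 12 a$ ($u{\left(a,y \right)} = 6 \left(a + a\right) = 6 \cdot 2 a = 12 a$)
$g{\left(d \right)} = -7$ ($g{\left(d \right)} = -1 - 6 = -7$)
$\left(-357 - 182\right) \left(\left(3 - 2\right) 7 + g{\left(u{\left(6,1 \right)} \right)}\right) = \left(-357 - 182\right) \left(\left(3 - 2\right) 7 - 7\right) = - 539 \left(1 \cdot 7 - 7\right) = - 539 \left(7 - 7\right) = \left(-539\right) 0 = 0$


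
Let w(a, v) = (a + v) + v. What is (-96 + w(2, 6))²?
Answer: 6724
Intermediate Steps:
w(a, v) = a + 2*v
(-96 + w(2, 6))² = (-96 + (2 + 2*6))² = (-96 + (2 + 12))² = (-96 + 14)² = (-82)² = 6724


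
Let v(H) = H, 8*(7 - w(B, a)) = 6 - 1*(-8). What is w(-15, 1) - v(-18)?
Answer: 93/4 ≈ 23.250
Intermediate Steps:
w(B, a) = 21/4 (w(B, a) = 7 - (6 - 1*(-8))/8 = 7 - (6 + 8)/8 = 7 - 1/8*14 = 7 - 7/4 = 21/4)
w(-15, 1) - v(-18) = 21/4 - 1*(-18) = 21/4 + 18 = 93/4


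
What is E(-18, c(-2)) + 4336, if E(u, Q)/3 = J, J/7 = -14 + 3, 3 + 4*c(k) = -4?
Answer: 4105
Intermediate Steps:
c(k) = -7/4 (c(k) = -¾ + (¼)*(-4) = -¾ - 1 = -7/4)
J = -77 (J = 7*(-14 + 3) = 7*(-11) = -77)
E(u, Q) = -231 (E(u, Q) = 3*(-77) = -231)
E(-18, c(-2)) + 4336 = -231 + 4336 = 4105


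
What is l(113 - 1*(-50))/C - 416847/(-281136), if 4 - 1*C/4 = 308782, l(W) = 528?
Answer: 7148670723/4822700656 ≈ 1.4823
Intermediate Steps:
C = -1235112 (C = 16 - 4*308782 = 16 - 1235128 = -1235112)
l(113 - 1*(-50))/C - 416847/(-281136) = 528/(-1235112) - 416847/(-281136) = 528*(-1/1235112) - 416847*(-1/281136) = -22/51463 + 138949/93712 = 7148670723/4822700656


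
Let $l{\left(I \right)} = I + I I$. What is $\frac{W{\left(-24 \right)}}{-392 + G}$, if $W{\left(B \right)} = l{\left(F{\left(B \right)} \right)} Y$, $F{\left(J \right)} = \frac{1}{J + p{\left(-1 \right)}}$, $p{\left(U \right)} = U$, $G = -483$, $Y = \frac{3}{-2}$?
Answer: $- \frac{36}{546875} \approx -6.5829 \cdot 10^{-5}$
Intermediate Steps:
$Y = - \frac{3}{2}$ ($Y = 3 \left(- \frac{1}{2}\right) = - \frac{3}{2} \approx -1.5$)
$F{\left(J \right)} = \frac{1}{-1 + J}$ ($F{\left(J \right)} = \frac{1}{J - 1} = \frac{1}{-1 + J}$)
$l{\left(I \right)} = I + I^{2}$
$W{\left(B \right)} = - \frac{3 \left(1 + \frac{1}{-1 + B}\right)}{2 \left(-1 + B\right)}$ ($W{\left(B \right)} = \frac{1 + \frac{1}{-1 + B}}{-1 + B} \left(- \frac{3}{2}\right) = - \frac{3 \left(1 + \frac{1}{-1 + B}\right)}{2 \left(-1 + B\right)}$)
$\frac{W{\left(-24 \right)}}{-392 + G} = \frac{\left(- \frac{3}{2}\right) \left(-24\right) \frac{1}{\left(-1 - 24\right)^{2}}}{-392 - 483} = \frac{\left(- \frac{3}{2}\right) \left(-24\right) \frac{1}{625}}{-875} = \left(- \frac{3}{2}\right) \left(-24\right) \frac{1}{625} \left(- \frac{1}{875}\right) = \frac{36}{625} \left(- \frac{1}{875}\right) = - \frac{36}{546875}$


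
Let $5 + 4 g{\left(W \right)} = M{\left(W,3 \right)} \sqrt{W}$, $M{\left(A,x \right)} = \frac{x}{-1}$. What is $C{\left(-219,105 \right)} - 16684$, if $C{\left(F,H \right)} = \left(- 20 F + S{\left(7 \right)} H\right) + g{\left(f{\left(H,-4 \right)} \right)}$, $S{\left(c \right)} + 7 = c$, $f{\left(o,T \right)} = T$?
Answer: $- \frac{49221}{4} - \frac{3 i}{2} \approx -12305.0 - 1.5 i$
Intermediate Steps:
$M{\left(A,x \right)} = - x$ ($M{\left(A,x \right)} = x \left(-1\right) = - x$)
$S{\left(c \right)} = -7 + c$
$g{\left(W \right)} = - \frac{5}{4} - \frac{3 \sqrt{W}}{4}$ ($g{\left(W \right)} = - \frac{5}{4} + \frac{\left(-1\right) 3 \sqrt{W}}{4} = - \frac{5}{4} + \frac{\left(-3\right) \sqrt{W}}{4} = - \frac{5}{4} - \frac{3 \sqrt{W}}{4}$)
$C{\left(F,H \right)} = - \frac{5}{4} - 20 F - \frac{3 i}{2}$ ($C{\left(F,H \right)} = \left(- 20 F + \left(-7 + 7\right) H\right) - \left(\frac{5}{4} + \frac{3 \sqrt{-4}}{4}\right) = \left(- 20 F + 0 H\right) - \left(\frac{5}{4} + \frac{3 \cdot 2 i}{4}\right) = \left(- 20 F + 0\right) - \left(\frac{5}{4} + \frac{3 i}{2}\right) = - 20 F - \left(\frac{5}{4} + \frac{3 i}{2}\right) = - \frac{5}{4} - 20 F - \frac{3 i}{2}$)
$C{\left(-219,105 \right)} - 16684 = \left(- \frac{5}{4} - -4380 - \frac{3 i}{2}\right) - 16684 = \left(- \frac{5}{4} + 4380 - \frac{3 i}{2}\right) - 16684 = \left(\frac{17515}{4} - \frac{3 i}{2}\right) - 16684 = - \frac{49221}{4} - \frac{3 i}{2}$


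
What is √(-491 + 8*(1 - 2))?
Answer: I*√499 ≈ 22.338*I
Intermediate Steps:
√(-491 + 8*(1 - 2)) = √(-491 + 8*(-1)) = √(-491 - 8) = √(-499) = I*√499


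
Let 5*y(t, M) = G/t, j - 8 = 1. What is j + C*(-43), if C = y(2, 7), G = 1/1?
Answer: 47/10 ≈ 4.7000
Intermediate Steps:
G = 1 (G = 1*1 = 1)
j = 9 (j = 8 + 1 = 9)
y(t, M) = 1/(5*t) (y(t, M) = (1/t)/5 = 1/(5*t))
C = 1/10 (C = (1/5)/2 = (1/5)*(1/2) = 1/10 ≈ 0.10000)
j + C*(-43) = 9 + (1/10)*(-43) = 9 - 43/10 = 47/10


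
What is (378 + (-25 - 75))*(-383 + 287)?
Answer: -26688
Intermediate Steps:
(378 + (-25 - 75))*(-383 + 287) = (378 - 100)*(-96) = 278*(-96) = -26688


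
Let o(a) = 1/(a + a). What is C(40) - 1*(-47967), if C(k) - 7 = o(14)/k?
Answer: 53730881/1120 ≈ 47974.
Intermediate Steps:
o(a) = 1/(2*a)
C(k) = 7 + 1/(28*k) (C(k) = 7 + ((½)/14)/k = 7 + ((½)*(1/14))/k = 7 + 1/(28*k))
C(40) - 1*(-47967) = (7 + (1/28)/40) - 1*(-47967) = (7 + (1/28)*(1/40)) + 47967 = (7 + 1/1120) + 47967 = 7841/1120 + 47967 = 53730881/1120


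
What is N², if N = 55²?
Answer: 9150625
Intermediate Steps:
N = 3025
N² = 3025² = 9150625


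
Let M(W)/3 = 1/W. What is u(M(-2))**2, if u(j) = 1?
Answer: 1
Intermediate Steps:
M(W) = 3/W
u(M(-2))**2 = 1**2 = 1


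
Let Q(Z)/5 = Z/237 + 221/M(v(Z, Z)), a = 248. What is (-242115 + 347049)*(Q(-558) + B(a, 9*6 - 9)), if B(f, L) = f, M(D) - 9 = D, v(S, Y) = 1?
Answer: 2874299661/79 ≈ 3.6384e+7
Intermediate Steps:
M(D) = 9 + D
Q(Z) = 221/2 + 5*Z/237 (Q(Z) = 5*(Z/237 + 221/(9 + 1)) = 5*(Z*(1/237) + 221/10) = 5*(Z/237 + 221*(⅒)) = 5*(Z/237 + 221/10) = 5*(221/10 + Z/237) = 221/2 + 5*Z/237)
(-242115 + 347049)*(Q(-558) + B(a, 9*6 - 9)) = (-242115 + 347049)*((221/2 + (5/237)*(-558)) + 248) = 104934*((221/2 - 930/79) + 248) = 104934*(15599/158 + 248) = 104934*(54783/158) = 2874299661/79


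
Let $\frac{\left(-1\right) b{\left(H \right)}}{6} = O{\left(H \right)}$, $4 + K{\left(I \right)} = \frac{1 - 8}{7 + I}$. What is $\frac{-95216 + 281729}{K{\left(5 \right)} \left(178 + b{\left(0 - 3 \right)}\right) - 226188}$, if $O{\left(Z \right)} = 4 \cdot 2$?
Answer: $- \frac{1119078}{1360703} \approx -0.82243$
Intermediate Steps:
$K{\left(I \right)} = -4 - \frac{7}{7 + I}$ ($K{\left(I \right)} = -4 + \frac{1 - 8}{7 + I} = -4 - \frac{7}{7 + I}$)
$O{\left(Z \right)} = 8$
$b{\left(H \right)} = -48$ ($b{\left(H \right)} = \left(-6\right) 8 = -48$)
$\frac{-95216 + 281729}{K{\left(5 \right)} \left(178 + b{\left(0 - 3 \right)}\right) - 226188} = \frac{-95216 + 281729}{\frac{-35 - 20}{7 + 5} \left(178 - 48\right) - 226188} = \frac{186513}{\frac{-35 - 20}{12} \cdot 130 - 226188} = \frac{186513}{\frac{1}{12} \left(-55\right) 130 - 226188} = \frac{186513}{\left(- \frac{55}{12}\right) 130 - 226188} = \frac{186513}{- \frac{3575}{6} - 226188} = \frac{186513}{- \frac{1360703}{6}} = 186513 \left(- \frac{6}{1360703}\right) = - \frac{1119078}{1360703}$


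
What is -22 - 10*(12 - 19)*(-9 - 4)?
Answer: -932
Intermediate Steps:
-22 - 10*(12 - 19)*(-9 - 4) = -22 - (-70)*(-13) = -22 - 10*91 = -22 - 910 = -932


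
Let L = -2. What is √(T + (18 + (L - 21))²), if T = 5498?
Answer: √5523 ≈ 74.317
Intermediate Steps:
√(T + (18 + (L - 21))²) = √(5498 + (18 + (-2 - 21))²) = √(5498 + (18 - 23)²) = √(5498 + (-5)²) = √(5498 + 25) = √5523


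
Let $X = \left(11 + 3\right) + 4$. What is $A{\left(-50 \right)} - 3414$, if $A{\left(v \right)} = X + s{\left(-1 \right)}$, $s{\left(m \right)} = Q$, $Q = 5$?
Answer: $-3391$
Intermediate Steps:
$X = 18$ ($X = 14 + 4 = 18$)
$s{\left(m \right)} = 5$
$A{\left(v \right)} = 23$ ($A{\left(v \right)} = 18 + 5 = 23$)
$A{\left(-50 \right)} - 3414 = 23 - 3414 = -3391$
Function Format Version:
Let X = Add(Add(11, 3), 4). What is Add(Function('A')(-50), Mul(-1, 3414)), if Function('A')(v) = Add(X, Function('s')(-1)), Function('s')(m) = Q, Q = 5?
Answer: -3391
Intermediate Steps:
X = 18 (X = Add(14, 4) = 18)
Function('s')(m) = 5
Function('A')(v) = 23 (Function('A')(v) = Add(18, 5) = 23)
Add(Function('A')(-50), Mul(-1, 3414)) = Add(23, Mul(-1, 3414)) = Add(23, -3414) = -3391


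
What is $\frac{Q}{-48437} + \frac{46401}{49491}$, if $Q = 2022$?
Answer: $\frac{715818145}{799065189} \approx 0.89582$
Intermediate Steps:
$\frac{Q}{-48437} + \frac{46401}{49491} = \frac{2022}{-48437} + \frac{46401}{49491} = 2022 \left(- \frac{1}{48437}\right) + 46401 \cdot \frac{1}{49491} = - \frac{2022}{48437} + \frac{15467}{16497} = \frac{715818145}{799065189}$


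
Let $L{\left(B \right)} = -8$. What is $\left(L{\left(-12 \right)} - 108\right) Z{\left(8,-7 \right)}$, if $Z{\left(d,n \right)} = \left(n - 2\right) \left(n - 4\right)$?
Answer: $-11484$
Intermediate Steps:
$Z{\left(d,n \right)} = \left(-4 + n\right) \left(-2 + n\right)$ ($Z{\left(d,n \right)} = \left(-2 + n\right) \left(-4 + n\right) = \left(-4 + n\right) \left(-2 + n\right)$)
$\left(L{\left(-12 \right)} - 108\right) Z{\left(8,-7 \right)} = \left(-8 - 108\right) \left(8 + \left(-7\right)^{2} - -42\right) = - 116 \left(8 + 49 + 42\right) = \left(-116\right) 99 = -11484$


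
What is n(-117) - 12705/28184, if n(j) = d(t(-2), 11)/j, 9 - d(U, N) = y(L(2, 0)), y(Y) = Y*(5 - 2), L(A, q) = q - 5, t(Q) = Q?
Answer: -55459/84552 ≈ -0.65592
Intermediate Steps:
L(A, q) = -5 + q
y(Y) = 3*Y (y(Y) = Y*3 = 3*Y)
d(U, N) = 24 (d(U, N) = 9 - 3*(-5 + 0) = 9 - 3*(-5) = 9 - 1*(-15) = 9 + 15 = 24)
n(j) = 24/j
n(-117) - 12705/28184 = 24/(-117) - 12705/28184 = 24*(-1/117) - 12705/28184 = -8/39 - 1*12705/28184 = -8/39 - 12705/28184 = -55459/84552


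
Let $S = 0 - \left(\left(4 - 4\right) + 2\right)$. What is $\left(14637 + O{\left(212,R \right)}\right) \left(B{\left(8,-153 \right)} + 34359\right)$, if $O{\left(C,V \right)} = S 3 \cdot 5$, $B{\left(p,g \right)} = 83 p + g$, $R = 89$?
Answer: $509346090$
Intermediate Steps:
$S = -2$ ($S = 0 - \left(0 + 2\right) = 0 - 2 = -2$)
$B{\left(p,g \right)} = g + 83 p$
$O{\left(C,V \right)} = -30$ ($O{\left(C,V \right)} = \left(-2\right) 3 \cdot 5 = \left(-6\right) 5 = -30$)
$\left(14637 + O{\left(212,R \right)}\right) \left(B{\left(8,-153 \right)} + 34359\right) = \left(14637 - 30\right) \left(\left(-153 + 83 \cdot 8\right) + 34359\right) = 14607 \left(\left(-153 + 664\right) + 34359\right) = 14607 \left(511 + 34359\right) = 14607 \cdot 34870 = 509346090$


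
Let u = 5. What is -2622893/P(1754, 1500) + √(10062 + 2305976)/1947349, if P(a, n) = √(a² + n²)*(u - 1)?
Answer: -201761*√1331629/819464 + √2316038/1947349 ≈ -284.12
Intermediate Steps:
P(a, n) = 4*√(a² + n²) (P(a, n) = √(a² + n²)*(5 - 1) = √(a² + n²)*4 = 4*√(a² + n²))
-2622893/P(1754, 1500) + √(10062 + 2305976)/1947349 = -2622893*1/(4*√(1754² + 1500²)) + √(10062 + 2305976)/1947349 = -2622893*1/(4*√(3076516 + 2250000)) + √2316038*(1/1947349) = -2622893*√1331629/10653032 + √2316038/1947349 = -201761*√1331629/819464 + √2316038/1947349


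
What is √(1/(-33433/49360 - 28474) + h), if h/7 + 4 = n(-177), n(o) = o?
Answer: I*√2502906071616734775123/1405510073 ≈ 35.595*I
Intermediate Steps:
h = -1267 (h = -28 + 7*(-177) = -28 - 1239 = -1267)
√(1/(-33433/49360 - 28474) + h) = √(1/(-33433/49360 - 28474) - 1267) = √(1/(-1405510073/49360) - 1267) = √(-49360/1405510073 - 1267) = √(-1780781311851/1405510073) = I*√2502906071616734775123/1405510073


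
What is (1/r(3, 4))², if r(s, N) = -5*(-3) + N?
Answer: 1/361 ≈ 0.0027701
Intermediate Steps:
r(s, N) = 15 + N
(1/r(3, 4))² = (1/(15 + 4))² = (1/19)² = 1/361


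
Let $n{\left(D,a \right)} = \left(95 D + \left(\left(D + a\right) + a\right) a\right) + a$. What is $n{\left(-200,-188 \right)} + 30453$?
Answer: $119553$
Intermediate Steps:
$n{\left(D,a \right)} = a + 95 D + a \left(D + 2 a\right)$ ($n{\left(D,a \right)} = \left(95 D + \left(D + 2 a\right) a\right) + a = \left(95 D + a \left(D + 2 a\right)\right) + a = a + 95 D + a \left(D + 2 a\right)$)
$n{\left(-200,-188 \right)} + 30453 = \left(-188 + 2 \left(-188\right)^{2} + 95 \left(-200\right) - -37600\right) + 30453 = \left(-188 + 2 \cdot 35344 - 19000 + 37600\right) + 30453 = \left(-188 + 70688 - 19000 + 37600\right) + 30453 = 89100 + 30453 = 119553$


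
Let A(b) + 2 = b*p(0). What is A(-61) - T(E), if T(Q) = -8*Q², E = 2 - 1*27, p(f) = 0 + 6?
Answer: 4632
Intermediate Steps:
p(f) = 6
E = -25 (E = 2 - 27 = -25)
A(b) = -2 + 6*b (A(b) = -2 + b*6 = -2 + 6*b)
A(-61) - T(E) = (-2 + 6*(-61)) - (-8)*(-25)² = (-2 - 366) - (-8)*625 = -368 - 1*(-5000) = -368 + 5000 = 4632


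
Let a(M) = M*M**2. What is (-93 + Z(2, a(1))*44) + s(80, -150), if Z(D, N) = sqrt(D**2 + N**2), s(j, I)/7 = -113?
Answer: -884 + 44*sqrt(5) ≈ -785.61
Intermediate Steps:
s(j, I) = -791 (s(j, I) = 7*(-113) = -791)
a(M) = M**3
(-93 + Z(2, a(1))*44) + s(80, -150) = (-93 + sqrt(2**2 + (1**3)**2)*44) - 791 = (-93 + sqrt(4 + 1**2)*44) - 791 = (-93 + sqrt(4 + 1)*44) - 791 = (-93 + sqrt(5)*44) - 791 = (-93 + 44*sqrt(5)) - 791 = -884 + 44*sqrt(5)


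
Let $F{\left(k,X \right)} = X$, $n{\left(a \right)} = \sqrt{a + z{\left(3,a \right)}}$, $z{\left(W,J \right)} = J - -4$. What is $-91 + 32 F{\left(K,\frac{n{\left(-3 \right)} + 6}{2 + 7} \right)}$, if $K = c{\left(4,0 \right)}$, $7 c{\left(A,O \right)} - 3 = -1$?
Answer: $- \frac{209}{3} + \frac{32 i \sqrt{2}}{9} \approx -69.667 + 5.0283 i$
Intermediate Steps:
$c{\left(A,O \right)} = \frac{2}{7}$ ($c{\left(A,O \right)} = \frac{3}{7} + \frac{1}{7} \left(-1\right) = \frac{3}{7} - \frac{1}{7} = \frac{2}{7}$)
$z{\left(W,J \right)} = 4 + J$ ($z{\left(W,J \right)} = J + 4 = 4 + J$)
$n{\left(a \right)} = \sqrt{4 + 2 a}$ ($n{\left(a \right)} = \sqrt{a + \left(4 + a\right)} = \sqrt{4 + 2 a}$)
$K = \frac{2}{7} \approx 0.28571$
$-91 + 32 F{\left(K,\frac{n{\left(-3 \right)} + 6}{2 + 7} \right)} = -91 + 32 \frac{\sqrt{4 + 2 \left(-3\right)} + 6}{2 + 7} = -91 + 32 \frac{\sqrt{4 - 6} + 6}{9} = -91 + 32 \left(\sqrt{-2} + 6\right) \frac{1}{9} = -91 + 32 \left(i \sqrt{2} + 6\right) \frac{1}{9} = -91 + 32 \left(6 + i \sqrt{2}\right) \frac{1}{9} = -91 + 32 \left(\frac{2}{3} + \frac{i \sqrt{2}}{9}\right) = -91 + \left(\frac{64}{3} + \frac{32 i \sqrt{2}}{9}\right) = - \frac{209}{3} + \frac{32 i \sqrt{2}}{9}$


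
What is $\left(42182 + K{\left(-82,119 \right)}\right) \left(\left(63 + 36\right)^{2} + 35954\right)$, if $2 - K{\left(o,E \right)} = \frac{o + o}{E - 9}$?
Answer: $\frac{21232168502}{11} \approx 1.9302 \cdot 10^{9}$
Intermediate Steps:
$K{\left(o,E \right)} = 2 - \frac{2 o}{-9 + E}$ ($K{\left(o,E \right)} = 2 - \frac{o + o}{E - 9} = 2 - \frac{2 o}{-9 + E}$)
$\left(42182 + K{\left(-82,119 \right)}\right) \left(\left(63 + 36\right)^{2} + 35954\right) = \left(42182 + \frac{2 \left(-9 + 119 - -82\right)}{-9 + 119}\right) \left(\left(63 + 36\right)^{2} + 35954\right) = \left(42182 + \frac{2 \left(-9 + 119 + 82\right)}{110}\right) \left(99^{2} + 35954\right) = \left(42182 + 2 \cdot \frac{1}{110} \cdot 192\right) \left(9801 + 35954\right) = \left(42182 + \frac{192}{55}\right) 45755 = \frac{2320202}{55} \cdot 45755 = \frac{21232168502}{11}$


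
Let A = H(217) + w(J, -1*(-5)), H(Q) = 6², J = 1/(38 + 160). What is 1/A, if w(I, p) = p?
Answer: 1/41 ≈ 0.024390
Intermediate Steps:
J = 1/198 ≈ 0.0050505
H(Q) = 36
A = 41 (A = 36 - 1*(-5) = 36 + 5 = 41)
1/A = 1/41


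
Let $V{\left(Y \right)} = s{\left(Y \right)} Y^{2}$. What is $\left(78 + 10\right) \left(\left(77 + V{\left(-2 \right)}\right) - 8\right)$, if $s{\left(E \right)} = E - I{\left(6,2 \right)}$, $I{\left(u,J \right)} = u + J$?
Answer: $2552$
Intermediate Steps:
$I{\left(u,J \right)} = J + u$
$s{\left(E \right)} = -8 + E$ ($s{\left(E \right)} = E - \left(2 + 6\right) = E - 8 = -8 + E$)
$V{\left(Y \right)} = Y^{2} \left(-8 + Y\right)$ ($V{\left(Y \right)} = \left(-8 + Y\right) Y^{2} = Y^{2} \left(-8 + Y\right)$)
$\left(78 + 10\right) \left(\left(77 + V{\left(-2 \right)}\right) - 8\right) = \left(78 + 10\right) \left(\left(77 + \left(-2\right)^{2} \left(-8 - 2\right)\right) - 8\right) = 88 \left(\left(77 + 4 \left(-10\right)\right) + \left(-20 + 12\right)\right) = 88 \left(\left(77 - 40\right) - 8\right) = 88 \left(37 - 8\right) = 88 \cdot 29 = 2552$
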